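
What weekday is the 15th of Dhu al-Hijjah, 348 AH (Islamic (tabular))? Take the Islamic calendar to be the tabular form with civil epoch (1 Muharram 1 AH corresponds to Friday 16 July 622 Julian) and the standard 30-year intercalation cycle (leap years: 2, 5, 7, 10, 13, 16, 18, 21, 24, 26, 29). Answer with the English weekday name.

Thursday

Equivalently 21 February 960 Gregorian, JDN 2071744.
2071744 ≡ 3 (mod 7); counting from Monday = 0 gives Thursday.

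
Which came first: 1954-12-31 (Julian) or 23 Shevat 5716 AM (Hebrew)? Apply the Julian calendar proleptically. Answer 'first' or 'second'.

first

Converting both to JDN: 2435121 vs 2435509; the smaller is the first.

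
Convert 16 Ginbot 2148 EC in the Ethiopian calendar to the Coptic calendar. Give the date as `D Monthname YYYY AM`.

16 Pashons 1872 AM

Both dates share Julian Day Number 2508668; in the Coptic calendar that is 16 Pashons 1872 AM.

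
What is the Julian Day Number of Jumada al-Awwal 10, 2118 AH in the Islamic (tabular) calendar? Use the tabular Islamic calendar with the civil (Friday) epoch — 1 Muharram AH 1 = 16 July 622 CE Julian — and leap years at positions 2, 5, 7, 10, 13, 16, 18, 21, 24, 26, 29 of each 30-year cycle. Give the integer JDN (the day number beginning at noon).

2698761

In the Gregorian calendar the same day is 8 November 2676.
JDN 2451545 is 1 January 2000 CE (Gregorian); the target day is +247216 days from there, so JDN = 2698761.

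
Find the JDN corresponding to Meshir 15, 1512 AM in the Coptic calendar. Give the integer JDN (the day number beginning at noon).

In the Gregorian calendar the same day is 21 February 1796.
JDN 2400001 is 17 November 1858 CE (Gregorian), MJD 0; the target day is −22914 days from there, so JDN = 2377087.

2377087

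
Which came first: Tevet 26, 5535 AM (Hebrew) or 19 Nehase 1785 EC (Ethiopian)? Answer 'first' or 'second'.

First date → JDN 2369363; second date → JDN 2376175.
JDN 2369363 < JDN 2376175, so the first date is earlier.

first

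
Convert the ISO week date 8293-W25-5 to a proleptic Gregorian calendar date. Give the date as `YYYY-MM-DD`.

8293-06-23

ISO week 1 of 8293 is the week containing the first Thursday of 8293.
Week 25, day 5 (Friday) lands on 8293-06-23.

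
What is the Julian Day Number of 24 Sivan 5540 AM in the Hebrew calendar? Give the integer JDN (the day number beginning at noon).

2371370

In the Gregorian calendar the same day is 27 June 1780.
JDN 2299161 is 15 October 1582 CE (Gregorian); the target day is +72209 days from there, so JDN = 2371370.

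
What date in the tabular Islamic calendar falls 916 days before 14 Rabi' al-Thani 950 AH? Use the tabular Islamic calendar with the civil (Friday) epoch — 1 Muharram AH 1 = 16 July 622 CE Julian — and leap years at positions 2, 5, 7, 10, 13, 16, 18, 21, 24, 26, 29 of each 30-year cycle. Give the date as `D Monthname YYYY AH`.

14 Ramadan 947 AH

Counting 916 days back from JDN 2284836 reaches JDN 2283920, which is 14 Ramadan 947 AH.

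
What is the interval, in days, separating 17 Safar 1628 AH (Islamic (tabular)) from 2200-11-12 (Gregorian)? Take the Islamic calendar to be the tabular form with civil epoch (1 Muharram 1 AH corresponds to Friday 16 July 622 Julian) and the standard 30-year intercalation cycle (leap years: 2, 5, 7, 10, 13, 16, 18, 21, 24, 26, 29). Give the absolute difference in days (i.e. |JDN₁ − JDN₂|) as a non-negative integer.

JDN of the first date = 2525041.
JDN of the second date = 2524909.
|2524909 − 2525041| = 132.

132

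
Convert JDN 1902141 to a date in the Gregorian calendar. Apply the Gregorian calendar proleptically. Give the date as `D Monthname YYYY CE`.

13 October 495 CE

JDN 2451545 is 1 Jan 2000; 1902141 is −549404 days from there.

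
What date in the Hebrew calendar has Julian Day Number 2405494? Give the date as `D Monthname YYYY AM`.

JDN 2405494 is 1 December 1873 in the Gregorian calendar.
In the Hebrew calendar that day is 11 Kislev 5634 AM.

11 Kislev 5634 AM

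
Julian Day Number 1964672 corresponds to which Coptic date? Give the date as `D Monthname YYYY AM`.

28 Koiak 383 AM

JDN 1964672 is 27 December 666 in the proleptic Gregorian calendar.
In the Coptic calendar that day is 28 Koiak 383 AM.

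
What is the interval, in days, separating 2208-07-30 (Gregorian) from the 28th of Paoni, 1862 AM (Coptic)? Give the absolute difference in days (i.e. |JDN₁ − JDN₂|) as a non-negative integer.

First date → JDN 2527726; second date → JDN 2505057.
The interval is |2527726 − 2505057| = 22669 days.

22669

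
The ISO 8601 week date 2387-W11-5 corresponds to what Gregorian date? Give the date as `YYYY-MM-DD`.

2387-03-13

ISO week 1 of 2387 is the week containing the first Thursday of 2387.
Week 11, day 5 (Friday) lands on 2387-03-13.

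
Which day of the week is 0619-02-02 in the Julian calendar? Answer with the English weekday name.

In the proleptic Gregorian calendar this is 5 February 619 (JDN 1947180).
Since JDN mod 7 = 4 (0 = Monday), the day is Friday.

Friday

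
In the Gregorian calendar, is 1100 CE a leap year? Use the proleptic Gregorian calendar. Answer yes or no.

no

1100 is divisible by 4; 1100 is divisible by 100 but not 400, so it is a common year.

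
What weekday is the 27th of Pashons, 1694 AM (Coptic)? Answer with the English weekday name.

Equivalently 4 June 1978 Gregorian, JDN 2443664.
Since JDN mod 7 = 6 (0 = Monday), the day is Sunday.

Sunday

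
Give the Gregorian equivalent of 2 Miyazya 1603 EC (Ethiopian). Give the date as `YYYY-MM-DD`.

1611-04-07

Both dates share Julian Day Number 2309562; in the Gregorian calendar that is 7 April 1611 CE.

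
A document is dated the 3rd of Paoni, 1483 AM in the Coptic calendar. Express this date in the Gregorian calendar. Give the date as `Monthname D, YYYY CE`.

Both dates share Julian Day Number 2366602; in the Gregorian calendar that is 8 June 1767 CE.

June 8, 1767 CE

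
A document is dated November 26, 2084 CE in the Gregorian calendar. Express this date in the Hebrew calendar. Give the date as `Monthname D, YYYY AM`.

Both dates share Julian Day Number 2482556; in the Hebrew calendar that is 28 Cheshvan 5845 AM.

Cheshvan 28, 5845 AM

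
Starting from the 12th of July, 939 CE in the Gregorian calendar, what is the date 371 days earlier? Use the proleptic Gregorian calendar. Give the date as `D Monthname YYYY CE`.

The starting date is JDN 2064215; 2064215 − 371 = 2063844.
JDN 2063844 corresponds to 6 July 938 CE.

6 July 938 CE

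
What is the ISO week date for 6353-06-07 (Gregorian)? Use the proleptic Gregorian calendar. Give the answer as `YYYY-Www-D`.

6353-W23-7

The weekday is Sunday (ISO weekday 7).
That Sunday belongs to ISO week 23 of ISO year 6353.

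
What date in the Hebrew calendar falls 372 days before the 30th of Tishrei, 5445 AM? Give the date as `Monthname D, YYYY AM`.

Counting 372 days back from JDN 2336410 reaches JDN 2336038, which is Tishrei 12, 5444 AM.

Tishrei 12, 5444 AM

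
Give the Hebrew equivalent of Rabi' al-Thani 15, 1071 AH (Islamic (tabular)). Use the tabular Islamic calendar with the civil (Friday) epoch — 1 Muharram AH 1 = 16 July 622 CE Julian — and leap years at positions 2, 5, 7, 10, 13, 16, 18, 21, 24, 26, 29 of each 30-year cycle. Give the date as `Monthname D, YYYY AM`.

Tevet 16, 5421 AM

Julian Day Number of the source date = 2327715.
Converting JDN 2327715 to the Hebrew calendar gives 16 Tevet 5421 AM.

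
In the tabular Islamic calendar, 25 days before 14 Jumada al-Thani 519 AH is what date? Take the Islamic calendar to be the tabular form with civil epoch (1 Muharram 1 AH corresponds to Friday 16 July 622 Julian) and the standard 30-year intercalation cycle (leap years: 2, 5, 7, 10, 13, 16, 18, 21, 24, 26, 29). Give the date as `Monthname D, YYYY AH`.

Jumada al-Awwal 19, 519 AH

The starting date is JDN 2132163; 2132163 − 25 = 2132138.
JDN 2132138 corresponds to Jumada al-Awwal 19, 519 AH.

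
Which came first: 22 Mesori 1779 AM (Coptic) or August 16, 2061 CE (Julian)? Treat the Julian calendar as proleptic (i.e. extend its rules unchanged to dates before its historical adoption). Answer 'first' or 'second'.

second

Converting both to JDN: 2474795 vs 2474066; the smaller is the second.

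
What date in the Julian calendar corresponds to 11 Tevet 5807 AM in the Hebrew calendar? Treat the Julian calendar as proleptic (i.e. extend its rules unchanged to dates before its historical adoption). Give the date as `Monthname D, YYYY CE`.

The source date corresponds to 9 January 2047 in the Gregorian calendar (JDN 2468720).
That day falls on 27 December 2046 CE in the Julian calendar.

December 27, 2046 CE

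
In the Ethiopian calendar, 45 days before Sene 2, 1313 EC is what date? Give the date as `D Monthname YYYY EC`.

17 Miyazya 1313 EC

JDN of Sene 2, 1313 EC = 2203700.
2203700 − 45 = 2203655.
JDN 2203655 in the Ethiopian calendar is 17 Miyazya 1313 EC.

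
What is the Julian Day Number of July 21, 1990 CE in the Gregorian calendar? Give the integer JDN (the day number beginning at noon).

2448094

JDN 2299161 is 15 October 1582 CE (Gregorian); the target day is +148933 days from there, so JDN = 2448094.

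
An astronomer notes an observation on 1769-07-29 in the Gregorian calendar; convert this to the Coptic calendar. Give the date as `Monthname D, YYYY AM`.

Epip 24, 1485 AM

Both dates share Julian Day Number 2367384; in the Coptic calendar that is 24 Epip 1485 AM.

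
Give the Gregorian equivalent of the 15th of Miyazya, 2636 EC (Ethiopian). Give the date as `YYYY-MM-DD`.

2644-04-28

Julian Day Number of the source date = 2686879.
Converting JDN 2686879 to the Gregorian calendar gives 28 April 2644 CE.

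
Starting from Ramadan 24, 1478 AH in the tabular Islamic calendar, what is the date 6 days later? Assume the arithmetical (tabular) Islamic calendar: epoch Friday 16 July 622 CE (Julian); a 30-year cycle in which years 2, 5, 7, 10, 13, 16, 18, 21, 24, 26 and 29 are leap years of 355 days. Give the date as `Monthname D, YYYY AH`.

Ramadan 30, 1478 AH

The starting date is JDN 2472099; 2472099 + 6 = 2472105.
JDN 2472105 corresponds to Ramadan 30, 1478 AH.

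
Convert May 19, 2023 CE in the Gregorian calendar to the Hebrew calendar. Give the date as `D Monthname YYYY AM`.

28 Iyar 5783 AM

Both dates share Julian Day Number 2460084; in the Hebrew calendar that is 28 Iyar 5783 AM.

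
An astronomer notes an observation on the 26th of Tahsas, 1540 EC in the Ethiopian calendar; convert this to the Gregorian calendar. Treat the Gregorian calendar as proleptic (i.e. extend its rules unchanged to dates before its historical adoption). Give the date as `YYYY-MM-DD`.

Both dates share Julian Day Number 2286456; in the Gregorian calendar that is 2 January 1548 CE.

1548-01-02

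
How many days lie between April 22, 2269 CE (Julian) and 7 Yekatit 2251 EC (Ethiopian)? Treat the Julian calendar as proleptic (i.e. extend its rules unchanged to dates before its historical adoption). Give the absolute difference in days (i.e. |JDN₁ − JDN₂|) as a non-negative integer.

3733

JDN of the first date = 2549922.
JDN of the second date = 2546189.
|2546189 − 2549922| = 3733.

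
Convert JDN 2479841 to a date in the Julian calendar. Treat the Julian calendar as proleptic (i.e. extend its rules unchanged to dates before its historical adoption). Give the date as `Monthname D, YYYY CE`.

The Gregorian equivalent of JDN 2479841 is 21 June 2077.
In the Julian calendar that day is June 8, 2077 CE.

June 8, 2077 CE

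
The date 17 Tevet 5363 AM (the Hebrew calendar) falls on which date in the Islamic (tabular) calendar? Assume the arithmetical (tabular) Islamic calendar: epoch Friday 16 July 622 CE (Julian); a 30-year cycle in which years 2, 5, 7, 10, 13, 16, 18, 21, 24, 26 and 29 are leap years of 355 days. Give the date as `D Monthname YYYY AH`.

17 Rajab 1011 AH

Both dates share Julian Day Number 2306543; in the tabular Islamic calendar that is 17 Rajab 1011 AH.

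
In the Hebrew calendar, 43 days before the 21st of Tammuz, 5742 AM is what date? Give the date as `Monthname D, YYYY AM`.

Sivan 8, 5742 AM

JDN of the 21st of Tammuz, 5742 AM = 2445163.
2445163 − 43 = 2445120.
JDN 2445120 in the Hebrew calendar is Sivan 8, 5742 AM.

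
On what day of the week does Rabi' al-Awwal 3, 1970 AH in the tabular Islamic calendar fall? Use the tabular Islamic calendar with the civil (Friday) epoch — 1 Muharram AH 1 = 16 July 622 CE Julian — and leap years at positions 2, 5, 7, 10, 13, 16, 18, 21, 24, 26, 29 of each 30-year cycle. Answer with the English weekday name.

Friday

Equivalently 30 January 2533 Gregorian, JDN 2646249.
JDN 2646249 mod 7 = 4, and JDN 0 was a Monday, so this is a Friday.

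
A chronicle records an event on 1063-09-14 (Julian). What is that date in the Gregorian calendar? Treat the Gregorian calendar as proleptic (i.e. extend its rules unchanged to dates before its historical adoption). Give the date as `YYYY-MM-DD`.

1063-09-20

At this point the Julian calendar is 6 days behind the Gregorian.
14 September 1063 Julian + 6 days → 20 September 1063 Gregorian.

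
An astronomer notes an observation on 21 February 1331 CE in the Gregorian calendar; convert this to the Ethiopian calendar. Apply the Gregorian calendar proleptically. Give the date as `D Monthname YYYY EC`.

Both dates share Julian Day Number 2207249; in the Ethiopian calendar that is 19 Yekatit 1323 EC.

19 Yekatit 1323 EC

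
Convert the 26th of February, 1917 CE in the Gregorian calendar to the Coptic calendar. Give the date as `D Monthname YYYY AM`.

Both dates share Julian Day Number 2421286; in the Coptic calendar that is 19 Meshir 1633 AM.

19 Meshir 1633 AM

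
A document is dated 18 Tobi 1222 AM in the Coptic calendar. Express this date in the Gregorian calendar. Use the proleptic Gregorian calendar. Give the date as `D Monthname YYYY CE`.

Both dates share Julian Day Number 2271137; in the Gregorian calendar that is 23 January 1506 CE.

23 January 1506 CE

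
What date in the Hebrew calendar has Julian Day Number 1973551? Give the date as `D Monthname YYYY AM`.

JDN 1973551 is 19 April 691 in the proleptic Gregorian calendar.
In the Hebrew calendar that day is 11 Iyar 4451 AM.

11 Iyar 4451 AM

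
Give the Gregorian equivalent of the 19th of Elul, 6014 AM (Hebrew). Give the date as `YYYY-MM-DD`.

2254-09-03

Both dates share Julian Day Number 2544562; in the Gregorian calendar that is 3 September 2254 CE.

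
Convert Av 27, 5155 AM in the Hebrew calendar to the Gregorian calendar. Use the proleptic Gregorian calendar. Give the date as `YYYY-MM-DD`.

1395-08-22

Both dates share Julian Day Number 2230807; in the Gregorian calendar that is 22 August 1395 CE.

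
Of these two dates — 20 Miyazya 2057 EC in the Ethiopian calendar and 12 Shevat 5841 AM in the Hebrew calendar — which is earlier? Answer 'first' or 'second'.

The two dates have Julian Day Numbers 2475404 and 2481152 respectively.
Since 2475404 < 2481152, the first date comes first.

first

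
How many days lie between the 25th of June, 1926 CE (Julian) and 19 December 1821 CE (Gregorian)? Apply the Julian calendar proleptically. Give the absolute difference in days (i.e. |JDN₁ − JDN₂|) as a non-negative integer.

38186

First date → JDN 2424705; second date → JDN 2386519.
The interval is |2424705 − 2386519| = 38186 days.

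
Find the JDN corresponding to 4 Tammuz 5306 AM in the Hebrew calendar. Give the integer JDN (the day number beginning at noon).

Equivalently 14 June 1546 (proleptic Gregorian).
JDN 2299161 is 15 October 1582 CE (Gregorian); the target day is −13272 days from there, so JDN = 2285889.

2285889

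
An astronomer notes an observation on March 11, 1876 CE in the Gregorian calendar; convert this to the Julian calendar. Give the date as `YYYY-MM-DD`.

At this point the Julian calendar is 12 days behind the Gregorian.
11 March 1876 Gregorian − 12 days → 28 February 1876 Julian.

1876-02-28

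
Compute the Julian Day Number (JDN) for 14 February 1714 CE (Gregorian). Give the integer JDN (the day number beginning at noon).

2347130

JDN 2299161 is 15 October 1582 CE (Gregorian); the target day is +47969 days from there, so JDN = 2347130.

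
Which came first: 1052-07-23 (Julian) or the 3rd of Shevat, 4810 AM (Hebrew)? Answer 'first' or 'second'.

second

The two dates have Julian Day Numbers 2105505 and 2104569 respectively.
Since 2104569 < 2105505, the second date comes first.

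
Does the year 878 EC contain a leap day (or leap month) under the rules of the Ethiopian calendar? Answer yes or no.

878 mod 4 = 2; in the Ethiopian calendar a year is leap when year mod 4 = 3, so it is a common year.

no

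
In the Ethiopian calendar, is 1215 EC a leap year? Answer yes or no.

yes

1215 mod 4 = 3; in the Ethiopian calendar a year is leap when year mod 4 = 3, so it is a leap year.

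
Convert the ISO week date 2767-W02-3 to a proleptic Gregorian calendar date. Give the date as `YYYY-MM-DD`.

ISO week 1 of 2767 is the week containing the first Thursday of 2767.
Week 2, day 3 (Wednesday) lands on 2767-01-11.

2767-01-11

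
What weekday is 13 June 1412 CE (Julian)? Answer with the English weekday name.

Monday

This is JDN 2236955 (22 June 1412 Gregorian).
2236955 ≡ 0 (mod 7); counting from Monday = 0 gives Monday.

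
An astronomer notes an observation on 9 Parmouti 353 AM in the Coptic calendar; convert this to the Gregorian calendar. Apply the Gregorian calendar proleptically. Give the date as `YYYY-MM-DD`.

Julian Day Number of the source date = 1953816.
Converting JDN 1953816 to the Gregorian calendar gives 7 April 637 CE.

0637-04-07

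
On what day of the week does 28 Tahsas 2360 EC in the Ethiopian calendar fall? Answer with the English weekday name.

Wednesday

Equivalently 10 January 2368 Gregorian, JDN 2585963.
Since JDN mod 7 = 2 (0 = Monday), the day is Wednesday.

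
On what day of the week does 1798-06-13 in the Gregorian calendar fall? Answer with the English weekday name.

2377930 ≡ 2 (mod 7); counting from Monday = 0 gives Wednesday.

Wednesday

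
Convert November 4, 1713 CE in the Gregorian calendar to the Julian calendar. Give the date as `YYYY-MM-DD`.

At this point the Julian calendar is 11 days behind the Gregorian.
4 November 1713 Gregorian − 11 days → 24 October 1713 Julian.

1713-10-24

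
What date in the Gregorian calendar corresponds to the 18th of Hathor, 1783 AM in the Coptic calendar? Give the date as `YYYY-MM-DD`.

2066-11-27

Julian Day Number of the source date = 2475982.
Converting JDN 2475982 to the Gregorian calendar gives 27 November 2066 CE.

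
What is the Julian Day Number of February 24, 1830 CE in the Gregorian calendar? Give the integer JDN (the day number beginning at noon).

JDN 2451545 is 1 January 2000 CE (Gregorian); the target day is −62037 days from there, so JDN = 2389508.

2389508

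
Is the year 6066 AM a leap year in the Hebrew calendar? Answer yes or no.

no

Hebrew year 6066 is year 5 of its 19-year Metonic cycle; leap years are at positions 3, 6, 8, 11, 14, 17, 19, so it is a common year (12 months).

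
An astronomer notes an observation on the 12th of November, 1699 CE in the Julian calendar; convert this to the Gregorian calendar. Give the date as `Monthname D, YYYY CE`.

For dates in this range the Gregorian date is 10 days ahead of the Julian.
12 November 1699 Julian + 10 days → 22 November 1699 Gregorian.

November 22, 1699 CE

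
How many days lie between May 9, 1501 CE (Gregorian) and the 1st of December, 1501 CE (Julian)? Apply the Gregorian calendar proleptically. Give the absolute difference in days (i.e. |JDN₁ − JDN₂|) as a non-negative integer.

JDN of the first date = 2269417.
JDN of the second date = 2269633.
|2269633 − 2269417| = 216.

216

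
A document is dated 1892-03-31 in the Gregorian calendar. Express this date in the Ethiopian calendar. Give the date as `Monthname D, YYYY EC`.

Julian Day Number of the source date = 2412189.
Converting JDN 2412189 to the Ethiopian calendar gives 23 Megabit 1884 EC.

Megabit 23, 1884 EC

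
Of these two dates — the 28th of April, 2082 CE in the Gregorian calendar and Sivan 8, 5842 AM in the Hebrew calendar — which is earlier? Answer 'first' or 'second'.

first

First date → JDN 2481613; second date → JDN 2481651.
JDN 2481613 < JDN 2481651, so the first date is earlier.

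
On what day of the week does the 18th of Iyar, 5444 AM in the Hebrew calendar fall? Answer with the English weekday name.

Tuesday

In the Gregorian calendar this is 2 May 1684 (JDN 2336251).
Since JDN mod 7 = 1 (0 = Monday), the day is Tuesday.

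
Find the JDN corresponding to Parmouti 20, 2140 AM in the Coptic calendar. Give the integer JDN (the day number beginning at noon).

Equivalently 1 May 2424 (Gregorian).
JDN 2400001 is 17 November 1858 CE (Gregorian), MJD 0; the target day is +206528 days from there, so JDN = 2606529.

2606529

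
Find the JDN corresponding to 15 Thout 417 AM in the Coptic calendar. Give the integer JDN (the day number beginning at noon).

1976988

In the proleptic Gregorian calendar the same day is 16 September 700.
JDN 2451545 is 1 January 2000 CE (Gregorian); the target day is −474557 days from there, so JDN = 1976988.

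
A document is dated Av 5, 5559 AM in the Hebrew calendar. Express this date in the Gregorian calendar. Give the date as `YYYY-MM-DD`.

1799-08-06

Julian Day Number of the source date = 2378349.
Converting JDN 2378349 to the Gregorian calendar gives 6 August 1799 CE.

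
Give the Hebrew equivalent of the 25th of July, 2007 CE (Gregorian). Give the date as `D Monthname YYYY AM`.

Julian Day Number of the source date = 2454307.
Converting JDN 2454307 to the Hebrew calendar gives 10 Av 5767 AM.

10 Av 5767 AM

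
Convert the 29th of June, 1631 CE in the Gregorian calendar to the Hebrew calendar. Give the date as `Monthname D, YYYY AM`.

Sivan 29, 5391 AM

Both dates share Julian Day Number 2316950; in the Hebrew calendar that is 29 Sivan 5391 AM.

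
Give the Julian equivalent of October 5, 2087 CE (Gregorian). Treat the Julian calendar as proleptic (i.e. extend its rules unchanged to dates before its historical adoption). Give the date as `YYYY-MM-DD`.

2087-09-22

The Julian–Gregorian offset here is 13 days (Julian trailing).
5 October 2087 Gregorian − 13 days → 22 September 2087 Julian.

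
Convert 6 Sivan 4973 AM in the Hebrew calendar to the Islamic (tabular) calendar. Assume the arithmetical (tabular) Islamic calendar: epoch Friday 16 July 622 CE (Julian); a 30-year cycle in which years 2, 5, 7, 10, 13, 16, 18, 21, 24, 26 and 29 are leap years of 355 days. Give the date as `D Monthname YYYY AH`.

Both dates share Julian Day Number 2164253; in the tabular Islamic calendar that is 5 Muharram 610 AH.

5 Muharram 610 AH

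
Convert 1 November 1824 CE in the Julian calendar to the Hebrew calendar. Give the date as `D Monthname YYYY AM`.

The source date corresponds to 13 November 1824 in the Gregorian calendar (JDN 2387579).
That day falls on 22 Cheshvan 5585 AM in the Hebrew calendar.

22 Cheshvan 5585 AM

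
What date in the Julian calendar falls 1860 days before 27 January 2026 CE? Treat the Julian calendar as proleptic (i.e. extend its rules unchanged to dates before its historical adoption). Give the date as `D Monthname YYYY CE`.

JDN of 27 January 2026 CE = 2461081.
2461081 − 1860 = 2459221.
JDN 2459221 in the Julian calendar is 24 December 2020 CE.

24 December 2020 CE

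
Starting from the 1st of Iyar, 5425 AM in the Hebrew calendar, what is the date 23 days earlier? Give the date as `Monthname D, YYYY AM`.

Nisan 8, 5425 AM

The starting date is JDN 2329295; 2329295 − 23 = 2329272.
JDN 2329272 corresponds to Nisan 8, 5425 AM.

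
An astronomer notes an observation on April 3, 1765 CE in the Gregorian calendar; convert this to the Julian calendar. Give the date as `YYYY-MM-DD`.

The Julian–Gregorian offset here is 11 days (Julian trailing).
3 April 1765 Gregorian − 11 days → 23 March 1765 Julian.

1765-03-23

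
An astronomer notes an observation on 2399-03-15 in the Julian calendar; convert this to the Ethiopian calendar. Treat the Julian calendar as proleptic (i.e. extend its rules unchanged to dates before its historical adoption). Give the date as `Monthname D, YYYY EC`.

Julian Day Number of the source date = 2597366.
Converting JDN 2597366 to the Ethiopian calendar gives 19 Megabit 2391 EC.

Megabit 19, 2391 EC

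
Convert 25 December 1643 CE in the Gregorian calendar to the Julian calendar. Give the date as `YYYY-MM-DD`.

For dates in this range the Gregorian date is 10 days ahead of the Julian.
25 December 1643 Gregorian − 10 days → 15 December 1643 Julian.

1643-12-15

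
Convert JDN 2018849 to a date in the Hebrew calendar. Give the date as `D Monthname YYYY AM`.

10 Iyar 4575 AM

JDN 2018849 is 27 April 815 in the proleptic Gregorian calendar.
In the Hebrew calendar that day is 10 Iyar 4575 AM.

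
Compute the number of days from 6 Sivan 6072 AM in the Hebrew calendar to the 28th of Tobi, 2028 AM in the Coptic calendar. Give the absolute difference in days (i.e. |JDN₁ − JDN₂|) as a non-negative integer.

124

JDN of the first date = 2565663.
JDN of the second date = 2565539.
|2565539 − 2565663| = 124.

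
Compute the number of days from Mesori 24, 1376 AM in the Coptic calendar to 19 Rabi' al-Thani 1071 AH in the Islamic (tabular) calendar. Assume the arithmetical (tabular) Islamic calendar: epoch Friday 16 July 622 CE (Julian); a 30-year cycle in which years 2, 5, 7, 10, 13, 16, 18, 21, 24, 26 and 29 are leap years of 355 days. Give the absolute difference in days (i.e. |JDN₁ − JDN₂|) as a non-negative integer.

117

JDN of the first date = 2327602.
JDN of the second date = 2327719.
|2327719 − 2327602| = 117.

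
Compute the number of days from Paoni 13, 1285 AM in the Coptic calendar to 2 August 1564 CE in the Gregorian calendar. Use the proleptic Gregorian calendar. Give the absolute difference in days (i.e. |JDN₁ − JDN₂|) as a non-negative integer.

JDN of the first date = 2294293.
JDN of the second date = 2292513.
|2292513 − 2294293| = 1780.

1780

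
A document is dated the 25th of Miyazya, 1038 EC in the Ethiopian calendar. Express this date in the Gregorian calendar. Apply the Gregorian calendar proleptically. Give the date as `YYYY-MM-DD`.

Both dates share Julian Day Number 2103219; in the Gregorian calendar that is 26 April 1046 CE.

1046-04-26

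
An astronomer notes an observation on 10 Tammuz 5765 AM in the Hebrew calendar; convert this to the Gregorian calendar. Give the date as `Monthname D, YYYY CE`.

July 17, 2005 CE

Julian Day Number of the source date = 2453569.
Converting JDN 2453569 to the Gregorian calendar gives 17 July 2005 CE.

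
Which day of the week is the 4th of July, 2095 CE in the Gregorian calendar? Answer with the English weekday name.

2486428 ≡ 0 (mod 7); counting from Monday = 0 gives Monday.

Monday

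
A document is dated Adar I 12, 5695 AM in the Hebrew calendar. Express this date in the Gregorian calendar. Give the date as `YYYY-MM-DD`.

Both dates share Julian Day Number 2427849; in the Gregorian calendar that is 15 February 1935 CE.

1935-02-15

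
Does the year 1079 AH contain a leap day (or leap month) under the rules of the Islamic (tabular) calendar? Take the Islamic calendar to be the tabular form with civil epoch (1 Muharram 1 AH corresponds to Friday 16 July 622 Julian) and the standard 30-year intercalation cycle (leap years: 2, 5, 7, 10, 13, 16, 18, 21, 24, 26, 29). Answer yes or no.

yes

Year 1079 AH is year 29 of its 30-year cycle; leap positions are 2, 5, 7, 10, 13, 16, 18, 21, 24, 26, 29, so it is a leap year (355 days).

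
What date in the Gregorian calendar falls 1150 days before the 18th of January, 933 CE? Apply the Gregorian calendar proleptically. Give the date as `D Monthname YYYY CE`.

25 November 929 CE

The starting date is JDN 2061849; 2061849 − 1150 = 2060699.
JDN 2060699 corresponds to 25 November 929 CE.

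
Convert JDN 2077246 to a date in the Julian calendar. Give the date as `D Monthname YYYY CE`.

11 March 975 CE

JDN 2077246 is 16 March 975 in the proleptic Gregorian calendar.
In the Julian calendar that day is 11 March 975 CE.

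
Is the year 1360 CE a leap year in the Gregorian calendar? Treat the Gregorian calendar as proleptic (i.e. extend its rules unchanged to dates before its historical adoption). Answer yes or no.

1360 is divisible by 4 and not by 100, so it is a leap year.

yes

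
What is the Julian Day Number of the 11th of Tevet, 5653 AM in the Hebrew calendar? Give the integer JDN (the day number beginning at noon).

In the Gregorian calendar the same day is 30 December 1892.
JDN 2299161 is 15 October 1582 CE (Gregorian); the target day is +113302 days from there, so JDN = 2412463.

2412463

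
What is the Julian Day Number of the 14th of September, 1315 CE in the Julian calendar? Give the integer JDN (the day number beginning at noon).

2201618

Equivalently 22 September 1315 (proleptic Gregorian).
JDN 2400001 is 17 November 1858 CE (Gregorian), MJD 0; the target day is −198383 days from there, so JDN = 2201618.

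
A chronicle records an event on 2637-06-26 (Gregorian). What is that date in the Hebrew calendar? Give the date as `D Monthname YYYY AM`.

Julian Day Number of the source date = 2684381.
Converting JDN 2684381 to the Hebrew calendar gives 11 Tammuz 6397 AM.

11 Tammuz 6397 AM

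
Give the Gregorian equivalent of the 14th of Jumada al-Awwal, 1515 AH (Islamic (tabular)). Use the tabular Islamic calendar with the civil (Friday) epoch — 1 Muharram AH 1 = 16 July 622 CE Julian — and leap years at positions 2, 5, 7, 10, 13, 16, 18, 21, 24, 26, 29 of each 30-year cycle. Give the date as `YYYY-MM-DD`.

Julian Day Number of the source date = 2485082.
Converting JDN 2485082 to the Gregorian calendar gives 27 October 2091 CE.

2091-10-27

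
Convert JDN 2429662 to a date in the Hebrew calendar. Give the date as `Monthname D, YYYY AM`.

Shevat 23, 5700 AM

JDN 2429662 is 2 February 1940 in the Gregorian calendar.
In the Hebrew calendar that day is Shevat 23, 5700 AM.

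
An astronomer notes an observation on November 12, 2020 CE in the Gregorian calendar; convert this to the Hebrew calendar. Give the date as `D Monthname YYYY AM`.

25 Cheshvan 5781 AM

Julian Day Number of the source date = 2459166.
Converting JDN 2459166 to the Hebrew calendar gives 25 Cheshvan 5781 AM.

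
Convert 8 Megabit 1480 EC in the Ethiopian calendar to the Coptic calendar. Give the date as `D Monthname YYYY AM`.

The source date corresponds to 13 March 1488 in the proleptic Gregorian calendar (JDN 2264613).
That day falls on 8 Paremhat 1204 AM in the Coptic calendar.

8 Paremhat 1204 AM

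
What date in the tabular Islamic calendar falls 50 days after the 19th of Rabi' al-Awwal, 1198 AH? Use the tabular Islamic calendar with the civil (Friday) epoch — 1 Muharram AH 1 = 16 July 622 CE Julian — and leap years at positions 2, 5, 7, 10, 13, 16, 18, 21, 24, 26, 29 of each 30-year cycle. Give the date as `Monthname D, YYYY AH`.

Jumada al-Awwal 10, 1198 AH

Counting 50 days forward from JDN 2372694 reaches JDN 2372744, which is Jumada al-Awwal 10, 1198 AH.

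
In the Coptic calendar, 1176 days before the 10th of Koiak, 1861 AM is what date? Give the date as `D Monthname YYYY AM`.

JDN of the 10th of Koiak, 1861 AM = 2504494.
2504494 − 1176 = 2503318.
JDN 2503318 in the Coptic calendar is 20 Thout 1858 AM.

20 Thout 1858 AM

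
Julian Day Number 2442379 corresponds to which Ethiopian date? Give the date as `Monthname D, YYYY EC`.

JDN 2442379 is 27 November 1974 in the Gregorian calendar.
In the Ethiopian calendar that day is Hidar 18, 1967 EC.

Hidar 18, 1967 EC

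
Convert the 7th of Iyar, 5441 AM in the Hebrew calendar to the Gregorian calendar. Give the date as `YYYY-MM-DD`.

Both dates share Julian Day Number 2335148; in the Gregorian calendar that is 25 April 1681 CE.

1681-04-25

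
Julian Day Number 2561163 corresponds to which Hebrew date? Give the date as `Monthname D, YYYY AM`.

Shevat 25, 6060 AM

JDN 2561163 is 15 February 2300 in the Gregorian calendar.
In the Hebrew calendar that day is Shevat 25, 6060 AM.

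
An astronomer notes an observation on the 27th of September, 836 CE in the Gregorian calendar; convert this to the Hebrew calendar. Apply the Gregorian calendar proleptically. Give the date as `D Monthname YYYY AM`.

8 Tishrei 4597 AM

Julian Day Number of the source date = 2026673.
Converting JDN 2026673 to the Hebrew calendar gives 8 Tishrei 4597 AM.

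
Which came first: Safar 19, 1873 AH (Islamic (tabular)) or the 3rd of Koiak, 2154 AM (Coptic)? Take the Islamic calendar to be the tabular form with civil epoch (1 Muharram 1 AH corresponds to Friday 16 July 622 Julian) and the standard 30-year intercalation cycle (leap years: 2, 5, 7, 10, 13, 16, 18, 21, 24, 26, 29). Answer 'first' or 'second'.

The two dates have Julian Day Numbers 2611862 and 2611505 respectively.
Since 2611505 < 2611862, the second date comes first.

second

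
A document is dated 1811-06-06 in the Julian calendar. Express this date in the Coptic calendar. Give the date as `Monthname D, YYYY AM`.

Paoni 12, 1527 AM

Julian Day Number of the source date = 2382682.
Converting JDN 2382682 to the Coptic calendar gives 12 Paoni 1527 AM.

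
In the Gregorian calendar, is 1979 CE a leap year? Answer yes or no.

1979 is not divisible by 4, so it is a common year.

no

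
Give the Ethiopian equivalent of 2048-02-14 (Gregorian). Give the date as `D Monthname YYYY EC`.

Julian Day Number of the source date = 2469121.
Converting JDN 2469121 to the Ethiopian calendar gives 6 Yekatit 2040 EC.

6 Yekatit 2040 EC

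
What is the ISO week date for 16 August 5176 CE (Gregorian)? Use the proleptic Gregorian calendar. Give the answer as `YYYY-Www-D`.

The weekday is Monday (ISO weekday 1).
That Monday belongs to ISO week 34 of ISO year 5176.

5176-W34-1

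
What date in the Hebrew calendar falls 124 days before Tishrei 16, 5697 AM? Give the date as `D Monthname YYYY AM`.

The starting date is JDN 2428444; 2428444 − 124 = 2428320.
JDN 2428320 corresponds to 10 Sivan 5696 AM.

10 Sivan 5696 AM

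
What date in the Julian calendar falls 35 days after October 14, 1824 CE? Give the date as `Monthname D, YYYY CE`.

The starting date is JDN 2387561; 2387561 + 35 = 2387596.
JDN 2387596 corresponds to November 18, 1824 CE.

November 18, 1824 CE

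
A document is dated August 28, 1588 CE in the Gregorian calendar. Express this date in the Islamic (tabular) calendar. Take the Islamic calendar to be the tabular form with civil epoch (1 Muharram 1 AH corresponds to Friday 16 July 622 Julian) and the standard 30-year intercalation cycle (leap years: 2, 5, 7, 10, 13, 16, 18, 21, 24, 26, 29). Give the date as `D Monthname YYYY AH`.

Julian Day Number of the source date = 2301305.
Converting JDN 2301305 to the tabular Islamic calendar gives 5 Shawwal 996 AH.

5 Shawwal 996 AH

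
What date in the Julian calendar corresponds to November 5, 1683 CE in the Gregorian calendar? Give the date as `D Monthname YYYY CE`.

For dates in this range the Gregorian date is 10 days ahead of the Julian.
5 November 1683 Gregorian − 10 days → 26 October 1683 Julian.

26 October 1683 CE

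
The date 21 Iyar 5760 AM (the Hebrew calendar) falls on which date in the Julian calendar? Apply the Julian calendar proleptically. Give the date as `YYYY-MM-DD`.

Both dates share Julian Day Number 2451691; in the Julian calendar that is 13 May 2000 CE.

2000-05-13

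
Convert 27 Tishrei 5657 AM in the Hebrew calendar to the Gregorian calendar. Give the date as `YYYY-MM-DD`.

1896-10-04

Both dates share Julian Day Number 2413837; in the Gregorian calendar that is 4 October 1896 CE.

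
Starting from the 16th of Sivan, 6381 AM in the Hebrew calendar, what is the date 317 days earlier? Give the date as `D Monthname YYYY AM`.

23 Tammuz 6380 AM

JDN of the 16th of Sivan, 6381 AM = 2678510.
2678510 − 317 = 2678193.
JDN 2678193 in the Hebrew calendar is 23 Tammuz 6380 AM.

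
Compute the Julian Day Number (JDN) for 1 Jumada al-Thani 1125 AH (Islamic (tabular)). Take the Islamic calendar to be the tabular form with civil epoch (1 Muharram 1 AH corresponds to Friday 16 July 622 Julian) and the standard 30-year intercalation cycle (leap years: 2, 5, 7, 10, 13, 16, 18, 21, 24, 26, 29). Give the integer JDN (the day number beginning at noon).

2346896

Equivalently 25 June 1713 (Gregorian).
JDN 2400001 is 17 November 1858 CE (Gregorian), MJD 0; the target day is −53105 days from there, so JDN = 2346896.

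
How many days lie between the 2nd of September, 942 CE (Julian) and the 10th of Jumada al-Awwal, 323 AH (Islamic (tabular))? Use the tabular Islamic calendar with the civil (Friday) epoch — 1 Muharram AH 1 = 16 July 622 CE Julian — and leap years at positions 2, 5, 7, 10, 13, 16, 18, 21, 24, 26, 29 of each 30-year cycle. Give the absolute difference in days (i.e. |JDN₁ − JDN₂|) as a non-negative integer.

2695

JDN of the first date = 2065368.
JDN of the second date = 2062673.
|2062673 − 2065368| = 2695.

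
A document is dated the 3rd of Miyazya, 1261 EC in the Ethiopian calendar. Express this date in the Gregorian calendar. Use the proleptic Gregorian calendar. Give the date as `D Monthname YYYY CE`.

5 April 1269 CE

Both dates share Julian Day Number 2184648; in the Gregorian calendar that is 5 April 1269 CE.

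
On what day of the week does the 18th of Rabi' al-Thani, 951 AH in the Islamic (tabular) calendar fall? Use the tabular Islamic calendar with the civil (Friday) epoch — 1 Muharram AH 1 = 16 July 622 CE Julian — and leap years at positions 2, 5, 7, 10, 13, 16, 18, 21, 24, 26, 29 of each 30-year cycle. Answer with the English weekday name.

Equivalently 19 July 1544 Gregorian, JDN 2285194.
JDN 2285194 mod 7 = 2, and JDN 0 was a Monday, so this is a Wednesday.

Wednesday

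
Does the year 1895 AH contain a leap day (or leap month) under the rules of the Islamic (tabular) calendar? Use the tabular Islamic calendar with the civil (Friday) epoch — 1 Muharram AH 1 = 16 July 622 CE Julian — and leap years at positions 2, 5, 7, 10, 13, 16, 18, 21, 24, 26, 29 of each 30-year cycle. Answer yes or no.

yes

Year 1895 AH is year 5 of its 30-year cycle; leap positions are 2, 5, 7, 10, 13, 16, 18, 21, 24, 26, 29, so it is a leap year (355 days).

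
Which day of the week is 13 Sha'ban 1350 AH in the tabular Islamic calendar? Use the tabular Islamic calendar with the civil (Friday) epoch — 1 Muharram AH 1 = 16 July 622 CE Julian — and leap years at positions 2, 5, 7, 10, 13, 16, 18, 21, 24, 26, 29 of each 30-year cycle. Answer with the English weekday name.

Equivalently 24 December 1931 Gregorian, JDN 2426700.
2426700 ≡ 3 (mod 7); counting from Monday = 0 gives Thursday.

Thursday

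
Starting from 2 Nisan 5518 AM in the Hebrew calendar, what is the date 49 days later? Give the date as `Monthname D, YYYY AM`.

Iyar 21, 5518 AM

The starting date is JDN 2363256; 2363256 + 49 = 2363305.
JDN 2363305 corresponds to Iyar 21, 5518 AM.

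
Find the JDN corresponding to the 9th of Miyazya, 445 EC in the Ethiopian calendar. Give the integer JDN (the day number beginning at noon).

In the proleptic Gregorian calendar the same day is 5 April 453.
JDN 2451545 is 1 January 2000 CE (Gregorian); the target day is −564935 days from there, so JDN = 1886610.

1886610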